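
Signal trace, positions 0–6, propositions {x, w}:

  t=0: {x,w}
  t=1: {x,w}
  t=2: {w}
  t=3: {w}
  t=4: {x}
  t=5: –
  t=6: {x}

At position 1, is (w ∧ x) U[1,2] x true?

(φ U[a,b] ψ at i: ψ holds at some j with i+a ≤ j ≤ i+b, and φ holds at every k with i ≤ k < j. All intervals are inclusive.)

False

Need some j in [2,3] with x, and (w ∧ x) at every k in [1,j-1].
  j=2: x false.
  j=3: x false.
No j in the window works → until fails.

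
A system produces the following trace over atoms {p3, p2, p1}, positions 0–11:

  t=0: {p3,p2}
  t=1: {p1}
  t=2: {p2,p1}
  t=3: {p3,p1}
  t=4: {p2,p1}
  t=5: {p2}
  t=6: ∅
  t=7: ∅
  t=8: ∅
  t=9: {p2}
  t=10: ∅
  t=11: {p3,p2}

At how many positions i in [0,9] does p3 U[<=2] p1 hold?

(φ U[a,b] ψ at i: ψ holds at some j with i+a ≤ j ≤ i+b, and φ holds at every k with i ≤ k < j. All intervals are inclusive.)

Evaluate at each i in [0,9]:
  i=0: ✓ (rhs at j=1; lhs holds on [0,0])
  i=1: ✓ (rhs at j=1)
  i=2: ✓ (rhs at j=2)
  i=3: ✓ (rhs at j=3)
  i=4: ✓ (rhs at j=4)
  i=5: ✗ (no rhs in [5,7])
  i=6: ✗ (no rhs in [6,8])
  i=7: ✗ (no rhs in [7,9])
  i=8: ✗ (no rhs in [8,10])
  i=9: ✗ (no rhs in [9,11])
Positions where it holds: {0, 1, 2, 3, 4} → 5.

5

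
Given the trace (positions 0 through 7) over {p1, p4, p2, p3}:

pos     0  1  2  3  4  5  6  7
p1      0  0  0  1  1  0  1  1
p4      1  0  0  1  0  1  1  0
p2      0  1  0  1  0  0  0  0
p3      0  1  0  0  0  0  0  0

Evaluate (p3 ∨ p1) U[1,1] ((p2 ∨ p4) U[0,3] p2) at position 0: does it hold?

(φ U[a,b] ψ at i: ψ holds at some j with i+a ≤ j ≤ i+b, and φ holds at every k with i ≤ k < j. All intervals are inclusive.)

Need some j in [1,1] with ((p2 ∨ p4) U[0,3] p2), and (p3 ∨ p1) at every k in [0,j-1].
  j=1: ((p2 ∨ p4) U[0,3] p2) holds, but (p3 ∨ p1) fails at k=0 → not this j.
No j in the window works → until fails.

Does not hold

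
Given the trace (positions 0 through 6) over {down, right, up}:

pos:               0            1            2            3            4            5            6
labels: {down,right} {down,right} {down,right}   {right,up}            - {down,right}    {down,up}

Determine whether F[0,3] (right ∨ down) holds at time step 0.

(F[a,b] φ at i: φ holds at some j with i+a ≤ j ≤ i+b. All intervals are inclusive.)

Check (right ∨ down) at each j in [0,3]:
  j=0: true
  j=1: true
  j=2: true
  j=3: true
Found at j=0 → formula holds.

Holds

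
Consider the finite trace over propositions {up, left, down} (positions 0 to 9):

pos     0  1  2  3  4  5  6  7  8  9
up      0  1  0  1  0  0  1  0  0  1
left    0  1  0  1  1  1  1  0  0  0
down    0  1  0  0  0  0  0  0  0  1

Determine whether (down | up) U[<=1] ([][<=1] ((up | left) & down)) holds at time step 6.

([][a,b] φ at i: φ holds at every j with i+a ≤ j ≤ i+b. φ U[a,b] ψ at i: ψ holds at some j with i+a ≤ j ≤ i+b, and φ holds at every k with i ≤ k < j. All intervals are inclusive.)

No

Need some j in [6,7] with [][<=1] ((up | left) & down), and (down | up) at every k in [6,j-1].
  j=6: [][<=1] ((up | left) & down) — fails at 6.
  j=7: [][<=1] ((up | left) & down) — fails at 7.
No j in the window works → until fails.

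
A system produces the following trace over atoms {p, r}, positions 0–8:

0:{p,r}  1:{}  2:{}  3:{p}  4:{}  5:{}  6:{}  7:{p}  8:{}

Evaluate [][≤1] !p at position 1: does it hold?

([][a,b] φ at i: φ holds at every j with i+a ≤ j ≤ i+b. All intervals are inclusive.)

Holds

Check !p at every j in [1,2]:
  j=1: true
  j=2: true
All positions satisfy it → formula holds.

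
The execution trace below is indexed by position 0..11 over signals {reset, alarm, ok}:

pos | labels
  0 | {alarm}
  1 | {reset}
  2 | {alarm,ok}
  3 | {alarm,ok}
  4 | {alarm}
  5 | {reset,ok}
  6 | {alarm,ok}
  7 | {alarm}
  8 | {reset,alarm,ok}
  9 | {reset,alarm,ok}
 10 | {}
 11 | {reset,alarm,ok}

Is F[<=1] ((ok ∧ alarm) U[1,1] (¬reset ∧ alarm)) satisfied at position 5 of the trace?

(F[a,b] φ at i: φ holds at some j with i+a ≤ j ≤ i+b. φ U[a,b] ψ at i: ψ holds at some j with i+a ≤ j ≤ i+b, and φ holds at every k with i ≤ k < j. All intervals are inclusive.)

Check ((ok ∧ alarm) U[1,1] (¬reset ∧ alarm)) at each j in [5,6]:
  j=5: fails
  j=6: holds
Found at j=6 → formula holds.

Holds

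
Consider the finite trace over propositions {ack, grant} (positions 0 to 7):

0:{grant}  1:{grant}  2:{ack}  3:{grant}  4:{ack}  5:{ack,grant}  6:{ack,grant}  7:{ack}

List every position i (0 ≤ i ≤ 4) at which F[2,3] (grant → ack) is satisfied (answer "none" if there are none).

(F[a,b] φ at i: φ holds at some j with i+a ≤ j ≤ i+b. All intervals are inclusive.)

Evaluate at each i in [0,4]:
  i=0: ✓ (witness j=2)
  i=1: ✓ (witness j=4)
  i=2: ✓ (witness j=4)
  i=3: ✓ (witness j=5)
  i=4: ✓ (witness j=6)

0, 1, 2, 3, 4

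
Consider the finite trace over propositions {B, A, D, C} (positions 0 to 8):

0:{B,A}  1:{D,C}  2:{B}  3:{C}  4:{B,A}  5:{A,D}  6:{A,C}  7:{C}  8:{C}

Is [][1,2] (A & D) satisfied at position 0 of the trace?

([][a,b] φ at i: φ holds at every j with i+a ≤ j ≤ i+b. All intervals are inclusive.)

Check (A & D) at every j in [1,2]:
  j=1: false
  j=2: false
Fails at j=1 → formula fails.

False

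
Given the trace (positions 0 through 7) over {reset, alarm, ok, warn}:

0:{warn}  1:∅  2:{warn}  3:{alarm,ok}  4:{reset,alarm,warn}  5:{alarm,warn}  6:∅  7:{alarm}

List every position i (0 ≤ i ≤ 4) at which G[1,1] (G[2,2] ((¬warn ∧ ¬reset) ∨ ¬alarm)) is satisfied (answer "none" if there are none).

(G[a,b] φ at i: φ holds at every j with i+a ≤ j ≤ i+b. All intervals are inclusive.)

0, 3, 4

Evaluate at each i in [0,4]:
  i=0: ✓ (all of [1,1])
  i=1: ✗ (fails at j=2)
  i=2: ✗ (fails at j=3)
  i=3: ✓ (all of [4,4])
  i=4: ✓ (all of [5,5])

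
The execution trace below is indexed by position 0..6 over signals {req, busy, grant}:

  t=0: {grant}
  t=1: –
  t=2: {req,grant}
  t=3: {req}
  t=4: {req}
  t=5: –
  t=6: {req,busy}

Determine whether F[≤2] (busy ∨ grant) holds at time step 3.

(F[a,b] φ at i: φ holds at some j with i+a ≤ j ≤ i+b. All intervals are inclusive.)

Check (busy ∨ grant) at each j in [3,5]:
  j=3: false
  j=4: false
  j=5: false
No position in the window satisfies it → formula fails.

No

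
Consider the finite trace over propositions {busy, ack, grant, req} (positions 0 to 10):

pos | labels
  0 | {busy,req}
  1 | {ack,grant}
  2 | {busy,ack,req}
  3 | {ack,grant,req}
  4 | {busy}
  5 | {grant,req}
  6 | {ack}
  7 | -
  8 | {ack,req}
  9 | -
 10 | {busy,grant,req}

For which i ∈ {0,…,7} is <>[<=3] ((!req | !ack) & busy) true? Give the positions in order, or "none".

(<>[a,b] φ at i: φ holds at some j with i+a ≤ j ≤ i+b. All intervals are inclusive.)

Evaluate at each i in [0,7]:
  i=0: ✓ (witness j=0)
  i=1: ✓ (witness j=4)
  i=2: ✓ (witness j=4)
  i=3: ✓ (witness j=4)
  i=4: ✓ (witness j=4)
  i=5: ✗ (none in [5,8])
  i=6: ✗ (none in [6,9])
  i=7: ✓ (witness j=10)

0, 1, 2, 3, 4, 7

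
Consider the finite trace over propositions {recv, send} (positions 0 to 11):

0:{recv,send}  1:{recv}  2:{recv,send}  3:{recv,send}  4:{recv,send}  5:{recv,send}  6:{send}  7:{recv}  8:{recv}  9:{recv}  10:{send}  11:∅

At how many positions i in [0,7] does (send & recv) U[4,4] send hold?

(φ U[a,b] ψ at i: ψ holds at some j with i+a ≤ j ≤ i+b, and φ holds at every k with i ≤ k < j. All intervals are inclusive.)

1

Evaluate at each i in [0,7]:
  i=0: ✗ (lhs fails at k=1 before rhs at j=4)
  i=1: ✗ (lhs fails at k=1 before rhs at j=5)
  i=2: ✓ (rhs at j=6; lhs holds on [2,5])
  i=3: ✗ (no rhs in [7,7])
  i=4: ✗ (no rhs in [8,8])
  i=5: ✗ (no rhs in [9,9])
  i=6: ✗ (lhs fails at k=6 before rhs at j=10)
  i=7: ✗ (no rhs in [11,11])
Positions where it holds: {2} → 1.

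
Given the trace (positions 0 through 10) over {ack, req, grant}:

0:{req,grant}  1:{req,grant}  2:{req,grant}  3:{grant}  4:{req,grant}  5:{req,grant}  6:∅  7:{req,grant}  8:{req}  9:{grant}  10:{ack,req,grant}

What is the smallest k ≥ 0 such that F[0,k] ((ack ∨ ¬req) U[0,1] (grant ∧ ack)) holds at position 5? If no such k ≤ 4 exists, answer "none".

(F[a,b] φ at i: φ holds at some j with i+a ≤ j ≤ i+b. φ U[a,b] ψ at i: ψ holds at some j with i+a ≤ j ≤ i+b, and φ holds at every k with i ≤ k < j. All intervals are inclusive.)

4

Scan j = 5,6,… for ((ack ∨ ¬req) U[0,1] (grant ∧ ack)):
  j=5: fails
  j=6: fails
  j=7: fails
  j=8: fails
  j=9: holds
First hit at j=9, so smallest k = 9-5 = 4.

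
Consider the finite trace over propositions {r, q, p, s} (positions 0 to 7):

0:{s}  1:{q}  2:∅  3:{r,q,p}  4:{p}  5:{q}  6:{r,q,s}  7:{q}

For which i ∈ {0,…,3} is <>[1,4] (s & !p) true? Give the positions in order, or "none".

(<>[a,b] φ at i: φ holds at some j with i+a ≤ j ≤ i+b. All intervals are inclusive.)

2, 3

Evaluate at each i in [0,3]:
  i=0: ✗ (none in [1,4])
  i=1: ✗ (none in [2,5])
  i=2: ✓ (witness j=6)
  i=3: ✓ (witness j=6)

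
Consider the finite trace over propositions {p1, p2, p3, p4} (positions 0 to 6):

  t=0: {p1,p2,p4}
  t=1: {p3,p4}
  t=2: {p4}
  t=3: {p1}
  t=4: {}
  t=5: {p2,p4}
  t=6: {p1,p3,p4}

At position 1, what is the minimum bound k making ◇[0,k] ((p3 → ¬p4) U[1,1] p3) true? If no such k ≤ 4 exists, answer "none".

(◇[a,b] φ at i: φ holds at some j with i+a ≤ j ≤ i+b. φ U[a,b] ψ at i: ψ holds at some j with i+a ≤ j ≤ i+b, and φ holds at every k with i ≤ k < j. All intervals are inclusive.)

4

Scan j = 1,2,… for ((p3 → ¬p4) U[1,1] p3):
  j=1: fails
  j=2: fails
  j=3: fails
  j=4: fails
  j=5: holds
First hit at j=5, so smallest k = 5-1 = 4.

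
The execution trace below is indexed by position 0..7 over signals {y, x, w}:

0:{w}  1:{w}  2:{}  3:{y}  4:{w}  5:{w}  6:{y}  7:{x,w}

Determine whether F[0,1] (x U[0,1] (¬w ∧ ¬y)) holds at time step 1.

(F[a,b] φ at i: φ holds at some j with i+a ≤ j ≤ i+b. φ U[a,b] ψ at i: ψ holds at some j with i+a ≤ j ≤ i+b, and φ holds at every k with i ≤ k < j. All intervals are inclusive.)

Check (x U[0,1] (¬w ∧ ¬y)) at each j in [1,2]:
  j=1: fails
  j=2: holds
Found at j=2 → formula holds.

True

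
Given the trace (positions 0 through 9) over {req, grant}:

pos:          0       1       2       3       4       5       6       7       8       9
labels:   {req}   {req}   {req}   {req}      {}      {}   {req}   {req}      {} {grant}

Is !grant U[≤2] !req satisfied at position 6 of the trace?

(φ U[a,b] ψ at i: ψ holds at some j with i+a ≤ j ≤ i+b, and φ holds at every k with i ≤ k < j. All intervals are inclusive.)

True

Need some j in [6,8] with !req, and !grant at every k in [6,j-1].
  j=6: !req false.
  j=7: !req false.
  j=8: !req holds; !grant holds at every k in [6,7] → satisfied.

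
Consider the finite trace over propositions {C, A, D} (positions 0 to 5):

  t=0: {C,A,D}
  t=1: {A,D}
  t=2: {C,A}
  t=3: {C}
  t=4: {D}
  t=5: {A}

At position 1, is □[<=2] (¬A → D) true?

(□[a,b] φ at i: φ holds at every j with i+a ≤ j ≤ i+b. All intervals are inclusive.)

Check (¬A → D) at every j in [1,3]:
  j=1: antecedent false → ✓
  j=2: antecedent false → ✓
  j=3: antecedent true; consequent false → ✗
Fails at j=3 → formula fails.

No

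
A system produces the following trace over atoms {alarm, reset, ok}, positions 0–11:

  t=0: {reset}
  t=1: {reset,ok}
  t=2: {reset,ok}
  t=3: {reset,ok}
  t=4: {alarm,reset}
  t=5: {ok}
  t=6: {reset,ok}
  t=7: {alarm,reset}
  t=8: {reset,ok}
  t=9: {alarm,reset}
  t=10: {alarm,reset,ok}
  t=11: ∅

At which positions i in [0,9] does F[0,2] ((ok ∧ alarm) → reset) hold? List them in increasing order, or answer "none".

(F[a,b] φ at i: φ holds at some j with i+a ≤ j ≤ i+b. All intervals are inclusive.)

0, 1, 2, 3, 4, 5, 6, 7, 8, 9

Evaluate at each i in [0,9]:
  i=0: ✓ (witness j=0)
  i=1: ✓ (witness j=1)
  i=2: ✓ (witness j=2)
  i=3: ✓ (witness j=3)
  i=4: ✓ (witness j=4)
  i=5: ✓ (witness j=5)
  i=6: ✓ (witness j=6)
  i=7: ✓ (witness j=7)
  i=8: ✓ (witness j=8)
  i=9: ✓ (witness j=9)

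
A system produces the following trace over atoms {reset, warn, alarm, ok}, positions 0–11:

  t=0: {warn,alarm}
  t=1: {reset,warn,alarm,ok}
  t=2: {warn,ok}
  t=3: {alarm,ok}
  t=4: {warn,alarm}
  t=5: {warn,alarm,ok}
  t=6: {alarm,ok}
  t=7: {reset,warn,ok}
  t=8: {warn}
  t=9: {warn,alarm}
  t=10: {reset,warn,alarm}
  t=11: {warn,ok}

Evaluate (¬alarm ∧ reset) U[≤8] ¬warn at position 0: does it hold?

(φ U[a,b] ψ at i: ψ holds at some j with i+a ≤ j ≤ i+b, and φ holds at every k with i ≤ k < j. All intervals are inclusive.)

Need some j in [0,8] with ¬warn, and (¬alarm ∧ reset) at every k in [0,j-1].
  j=0: ¬warn false.
  j=1: ¬warn false.
  j=2: ¬warn false.
  j=3: ¬warn holds, but (¬alarm ∧ reset) fails at k=0 → not this j.
  j=4: ¬warn false.
  j=5: ¬warn false.
  j=6: ¬warn holds, but (¬alarm ∧ reset) fails at k=0 → not this j.
  j=7: ¬warn false.
  j=8: ¬warn false.
No j in the window works → until fails.

False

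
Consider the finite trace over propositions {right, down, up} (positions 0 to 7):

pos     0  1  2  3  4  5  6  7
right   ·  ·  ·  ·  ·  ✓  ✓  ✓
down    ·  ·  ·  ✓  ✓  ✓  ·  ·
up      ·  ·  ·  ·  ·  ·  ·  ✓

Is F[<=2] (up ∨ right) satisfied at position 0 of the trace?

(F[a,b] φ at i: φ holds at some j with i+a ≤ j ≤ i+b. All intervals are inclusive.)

Check (up ∨ right) at each j in [0,2]:
  j=0: false
  j=1: false
  j=2: false
No position in the window satisfies it → formula fails.

No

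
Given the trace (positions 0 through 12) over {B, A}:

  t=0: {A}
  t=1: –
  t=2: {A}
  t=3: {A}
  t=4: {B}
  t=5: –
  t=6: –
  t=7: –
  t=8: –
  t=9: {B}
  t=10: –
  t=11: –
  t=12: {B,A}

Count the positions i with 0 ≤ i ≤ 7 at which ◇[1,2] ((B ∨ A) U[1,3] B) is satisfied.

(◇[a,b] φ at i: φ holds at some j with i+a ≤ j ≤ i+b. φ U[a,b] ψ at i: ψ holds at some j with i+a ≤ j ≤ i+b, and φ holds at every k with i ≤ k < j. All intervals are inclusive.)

Evaluate at each i in [0,7]:
  i=0: ✓ (witness j=2)
  i=1: ✓ (witness j=2)
  i=2: ✓ (witness j=3)
  i=3: ✗ (none in [4,5])
  i=4: ✗ (none in [5,6])
  i=5: ✗ (none in [6,7])
  i=6: ✗ (none in [7,8])
  i=7: ✗ (none in [8,9])
Positions where it holds: {0, 1, 2} → 3.

3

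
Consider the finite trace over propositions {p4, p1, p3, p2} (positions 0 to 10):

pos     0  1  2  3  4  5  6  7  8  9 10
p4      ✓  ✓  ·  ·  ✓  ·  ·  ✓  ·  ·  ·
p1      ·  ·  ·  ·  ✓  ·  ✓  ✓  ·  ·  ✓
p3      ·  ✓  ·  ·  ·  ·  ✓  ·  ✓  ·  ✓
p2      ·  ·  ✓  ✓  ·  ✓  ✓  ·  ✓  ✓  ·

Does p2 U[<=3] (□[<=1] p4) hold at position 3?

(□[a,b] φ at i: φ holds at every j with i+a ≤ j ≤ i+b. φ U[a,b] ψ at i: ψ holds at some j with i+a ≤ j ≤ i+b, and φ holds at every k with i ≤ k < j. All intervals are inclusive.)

Need some j in [3,6] with □[<=1] p4, and p2 at every k in [3,j-1].
  j=3: □[<=1] p4 — fails at 3.
  j=4: □[<=1] p4 — fails at 5.
  j=5: □[<=1] p4 — fails at 5.
  j=6: □[<=1] p4 — fails at 6.
No j in the window works → until fails.

False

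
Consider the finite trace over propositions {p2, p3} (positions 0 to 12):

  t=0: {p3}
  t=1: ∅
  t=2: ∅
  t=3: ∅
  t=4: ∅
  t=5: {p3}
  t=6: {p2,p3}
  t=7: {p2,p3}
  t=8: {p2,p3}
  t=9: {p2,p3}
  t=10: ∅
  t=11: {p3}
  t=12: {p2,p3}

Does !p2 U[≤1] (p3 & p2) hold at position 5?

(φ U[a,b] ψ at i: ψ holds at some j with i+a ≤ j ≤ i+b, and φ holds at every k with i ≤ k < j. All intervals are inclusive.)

Yes

Need some j in [5,6] with (p3 & p2), and !p2 at every k in [5,j-1].
  j=5: (p3 & p2) false.
  j=6: (p3 & p2) holds; !p2 holds at every k in [5,5] → satisfied.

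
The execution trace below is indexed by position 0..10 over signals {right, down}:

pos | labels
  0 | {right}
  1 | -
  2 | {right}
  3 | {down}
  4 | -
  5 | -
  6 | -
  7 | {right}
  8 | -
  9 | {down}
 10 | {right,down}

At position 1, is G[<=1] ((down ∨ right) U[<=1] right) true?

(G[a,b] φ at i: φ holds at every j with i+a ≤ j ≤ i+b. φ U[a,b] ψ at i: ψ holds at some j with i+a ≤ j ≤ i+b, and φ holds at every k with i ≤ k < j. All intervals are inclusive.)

Check ((down ∨ right) U[<=1] right) at every j in [1,2]:
  j=1: fails
  j=2: holds
Fails at j=1 → formula fails.

Does not hold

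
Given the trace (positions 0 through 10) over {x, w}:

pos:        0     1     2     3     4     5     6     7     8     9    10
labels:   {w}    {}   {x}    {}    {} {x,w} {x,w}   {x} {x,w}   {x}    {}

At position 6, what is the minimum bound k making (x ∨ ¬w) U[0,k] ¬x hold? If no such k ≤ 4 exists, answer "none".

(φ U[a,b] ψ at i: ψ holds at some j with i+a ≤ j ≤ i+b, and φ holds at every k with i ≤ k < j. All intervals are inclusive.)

Need earliest j ≥ 6 with ¬x, and (x ∨ ¬w) at every k in [6,j-1].
  j=6: rhs fails.
  j=7: rhs fails.
  j=8: rhs fails.
  j=9: rhs fails.
  j=10: rhs holds; lhs holds on [6,9]. k = 4.

4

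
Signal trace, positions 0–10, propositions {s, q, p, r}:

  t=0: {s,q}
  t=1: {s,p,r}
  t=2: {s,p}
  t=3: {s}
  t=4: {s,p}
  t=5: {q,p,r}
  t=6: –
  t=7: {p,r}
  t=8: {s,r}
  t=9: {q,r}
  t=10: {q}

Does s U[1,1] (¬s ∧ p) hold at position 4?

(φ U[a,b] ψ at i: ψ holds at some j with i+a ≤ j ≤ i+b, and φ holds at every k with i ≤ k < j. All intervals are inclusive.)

Need some j in [5,5] with (¬s ∧ p), and s at every k in [4,j-1].
  j=5: (¬s ∧ p) holds; s holds at every k in [4,4] → satisfied.

Holds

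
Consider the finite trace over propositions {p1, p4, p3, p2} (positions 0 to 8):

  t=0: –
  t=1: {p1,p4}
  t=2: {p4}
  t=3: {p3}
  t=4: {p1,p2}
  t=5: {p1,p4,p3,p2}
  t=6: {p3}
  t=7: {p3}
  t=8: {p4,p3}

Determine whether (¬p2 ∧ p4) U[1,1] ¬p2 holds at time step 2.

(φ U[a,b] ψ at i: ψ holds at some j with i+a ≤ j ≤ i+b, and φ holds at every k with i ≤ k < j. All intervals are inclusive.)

True

Need some j in [3,3] with ¬p2, and (¬p2 ∧ p4) at every k in [2,j-1].
  j=3: ¬p2 holds; (¬p2 ∧ p4) holds at every k in [2,2] → satisfied.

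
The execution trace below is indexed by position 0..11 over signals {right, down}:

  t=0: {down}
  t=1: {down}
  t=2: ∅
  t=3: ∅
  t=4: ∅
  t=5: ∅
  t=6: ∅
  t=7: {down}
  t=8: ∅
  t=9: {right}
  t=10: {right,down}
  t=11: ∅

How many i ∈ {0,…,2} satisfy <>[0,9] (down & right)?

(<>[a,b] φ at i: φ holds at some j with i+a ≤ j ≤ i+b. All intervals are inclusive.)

Evaluate at each i in [0,2]:
  i=0: ✗ (none in [0,9])
  i=1: ✓ (witness j=10)
  i=2: ✓ (witness j=10)
Positions where it holds: {1, 2} → 2.

2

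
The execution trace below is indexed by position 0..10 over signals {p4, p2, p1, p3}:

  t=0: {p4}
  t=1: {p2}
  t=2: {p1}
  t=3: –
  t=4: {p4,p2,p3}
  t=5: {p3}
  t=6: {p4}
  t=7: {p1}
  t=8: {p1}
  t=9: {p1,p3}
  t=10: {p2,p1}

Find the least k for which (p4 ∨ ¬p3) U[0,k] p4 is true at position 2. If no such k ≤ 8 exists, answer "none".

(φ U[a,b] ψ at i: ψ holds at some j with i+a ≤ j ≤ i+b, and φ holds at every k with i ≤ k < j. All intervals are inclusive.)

Need earliest j ≥ 2 with p4, and (p4 ∨ ¬p3) at every k in [2,j-1].
  j=2: rhs fails.
  j=3: rhs fails.
  j=4: rhs holds; lhs holds on [2,3]. k = 2.

2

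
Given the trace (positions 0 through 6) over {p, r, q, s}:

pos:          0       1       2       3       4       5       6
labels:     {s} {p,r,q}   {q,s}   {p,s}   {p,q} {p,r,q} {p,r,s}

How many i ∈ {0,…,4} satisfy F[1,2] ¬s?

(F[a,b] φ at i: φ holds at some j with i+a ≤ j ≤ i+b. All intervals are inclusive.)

4

Evaluate at each i in [0,4]:
  i=0: ✓ (witness j=1)
  i=1: ✗ (none in [2,3])
  i=2: ✓ (witness j=4)
  i=3: ✓ (witness j=4)
  i=4: ✓ (witness j=5)
Positions where it holds: {0, 2, 3, 4} → 4.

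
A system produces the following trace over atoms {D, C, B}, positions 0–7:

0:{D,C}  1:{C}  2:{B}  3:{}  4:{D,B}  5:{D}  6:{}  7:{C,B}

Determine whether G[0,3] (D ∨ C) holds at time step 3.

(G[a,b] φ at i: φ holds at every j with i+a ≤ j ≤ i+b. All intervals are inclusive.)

False

Check (D ∨ C) at every j in [3,6]:
  j=3: false
  j=4: true
  j=5: true
  j=6: false
Fails at j=3 → formula fails.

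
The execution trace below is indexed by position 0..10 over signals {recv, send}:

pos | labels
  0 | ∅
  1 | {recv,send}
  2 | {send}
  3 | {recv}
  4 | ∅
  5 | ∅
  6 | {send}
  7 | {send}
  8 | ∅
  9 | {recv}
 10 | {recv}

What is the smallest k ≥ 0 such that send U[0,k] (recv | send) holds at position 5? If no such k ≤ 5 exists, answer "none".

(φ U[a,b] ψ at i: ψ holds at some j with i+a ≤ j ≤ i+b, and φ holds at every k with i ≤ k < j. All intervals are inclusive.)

Need earliest j ≥ 5 with (recv | send), and send at every k in [5,j-1].
  j=5: rhs fails.
  j=6: rhs holds but lhs fails at k=5.
  j=7: rhs holds but lhs fails at k=5.
  j=8: rhs fails.
  j=9: rhs holds but lhs fails at k=5.
  j=10: rhs holds but lhs fails at k=5.
No witness within the range → none.

none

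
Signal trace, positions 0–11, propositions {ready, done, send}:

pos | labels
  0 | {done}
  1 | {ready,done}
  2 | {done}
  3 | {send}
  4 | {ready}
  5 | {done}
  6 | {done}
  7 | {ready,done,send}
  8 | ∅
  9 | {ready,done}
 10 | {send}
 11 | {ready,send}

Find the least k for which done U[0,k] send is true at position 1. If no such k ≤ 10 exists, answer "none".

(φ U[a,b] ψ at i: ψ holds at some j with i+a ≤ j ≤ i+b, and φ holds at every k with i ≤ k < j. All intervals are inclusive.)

2

Need earliest j ≥ 1 with send, and done at every k in [1,j-1].
  j=1: rhs fails.
  j=2: rhs fails.
  j=3: rhs holds; lhs holds on [1,2]. k = 2.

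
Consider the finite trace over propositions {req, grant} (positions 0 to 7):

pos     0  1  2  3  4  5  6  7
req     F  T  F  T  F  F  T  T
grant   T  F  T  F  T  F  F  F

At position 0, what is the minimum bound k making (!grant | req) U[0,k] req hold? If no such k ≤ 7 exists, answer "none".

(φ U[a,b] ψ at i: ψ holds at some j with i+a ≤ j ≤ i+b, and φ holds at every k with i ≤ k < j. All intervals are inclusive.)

none

Need earliest j ≥ 0 with req, and (!grant | req) at every k in [0,j-1].
  j=0: rhs fails.
  j=1: rhs holds but lhs fails at k=0.
  j=2: rhs fails.
  j=3: rhs holds but lhs fails at k=0.
  j=4: rhs fails.
  j=5: rhs fails.
  j=6: rhs holds but lhs fails at k=0.
  j=7: rhs holds but lhs fails at k=0.
No witness within the range → none.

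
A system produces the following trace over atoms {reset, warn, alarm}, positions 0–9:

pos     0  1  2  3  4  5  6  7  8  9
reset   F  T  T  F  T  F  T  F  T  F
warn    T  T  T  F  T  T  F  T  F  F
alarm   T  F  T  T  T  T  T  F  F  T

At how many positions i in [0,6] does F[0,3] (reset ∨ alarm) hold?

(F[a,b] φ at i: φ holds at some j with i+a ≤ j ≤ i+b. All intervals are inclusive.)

7

Evaluate at each i in [0,6]:
  i=0: ✓ (witness j=0)
  i=1: ✓ (witness j=1)
  i=2: ✓ (witness j=2)
  i=3: ✓ (witness j=3)
  i=4: ✓ (witness j=4)
  i=5: ✓ (witness j=5)
  i=6: ✓ (witness j=6)
Positions where it holds: {0, 1, 2, 3, 4, 5, 6} → 7.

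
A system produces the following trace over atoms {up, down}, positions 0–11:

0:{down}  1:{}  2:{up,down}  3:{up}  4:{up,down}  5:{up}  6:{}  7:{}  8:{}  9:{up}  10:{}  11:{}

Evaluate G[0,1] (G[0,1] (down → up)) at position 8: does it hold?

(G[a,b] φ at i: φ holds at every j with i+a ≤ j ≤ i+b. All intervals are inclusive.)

Yes

Check G[0,1] (down → up) at every j in [8,9]:
  j=8: holds on [8,9]
  j=9: holds on [9,10]
All positions satisfy it → formula holds.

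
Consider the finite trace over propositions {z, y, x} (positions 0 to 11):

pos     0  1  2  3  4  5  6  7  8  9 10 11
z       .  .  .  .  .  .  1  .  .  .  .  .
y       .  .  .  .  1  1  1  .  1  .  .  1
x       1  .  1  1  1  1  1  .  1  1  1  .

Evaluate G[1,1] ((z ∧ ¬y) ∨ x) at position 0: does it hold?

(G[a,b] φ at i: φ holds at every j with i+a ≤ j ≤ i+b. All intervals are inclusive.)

False

Check ((z ∧ ¬y) ∨ x) at every j in [1,1]:
  j=1: false
Fails at j=1 → formula fails.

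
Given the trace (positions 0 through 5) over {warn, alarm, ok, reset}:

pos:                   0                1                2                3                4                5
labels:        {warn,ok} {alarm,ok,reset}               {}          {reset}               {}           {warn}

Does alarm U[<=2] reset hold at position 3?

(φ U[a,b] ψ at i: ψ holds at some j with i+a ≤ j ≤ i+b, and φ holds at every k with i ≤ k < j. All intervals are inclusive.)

Need some j in [3,5] with reset, and alarm at every k in [3,j-1].
  j=3: reset holds; no prefix to check → satisfied.

True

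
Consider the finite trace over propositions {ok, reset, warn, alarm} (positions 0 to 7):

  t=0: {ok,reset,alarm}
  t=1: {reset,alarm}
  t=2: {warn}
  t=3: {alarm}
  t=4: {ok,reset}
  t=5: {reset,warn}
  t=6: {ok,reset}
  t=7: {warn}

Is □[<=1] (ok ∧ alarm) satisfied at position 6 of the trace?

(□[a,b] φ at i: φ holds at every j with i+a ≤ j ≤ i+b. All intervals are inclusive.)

Check (ok ∧ alarm) at every j in [6,7]:
  j=6: false
  j=7: false
Fails at j=6 → formula fails.

False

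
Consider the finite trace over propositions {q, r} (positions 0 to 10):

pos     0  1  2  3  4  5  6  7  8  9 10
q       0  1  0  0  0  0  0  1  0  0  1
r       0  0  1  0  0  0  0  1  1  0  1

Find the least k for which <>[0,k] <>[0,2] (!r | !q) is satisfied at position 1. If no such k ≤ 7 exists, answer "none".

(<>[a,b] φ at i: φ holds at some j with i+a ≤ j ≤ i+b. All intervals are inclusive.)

0

Scan j = 1,2,… for <>[0,2] (!r | !q):
  j=1: holds
First hit at j=1, so smallest k = 1-1 = 0.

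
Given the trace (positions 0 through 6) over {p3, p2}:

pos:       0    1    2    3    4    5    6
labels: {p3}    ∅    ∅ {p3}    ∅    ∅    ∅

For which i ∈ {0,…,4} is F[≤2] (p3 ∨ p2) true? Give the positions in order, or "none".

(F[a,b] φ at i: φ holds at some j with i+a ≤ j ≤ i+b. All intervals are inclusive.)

0, 1, 2, 3

Evaluate at each i in [0,4]:
  i=0: ✓ (witness j=0)
  i=1: ✓ (witness j=3)
  i=2: ✓ (witness j=3)
  i=3: ✓ (witness j=3)
  i=4: ✗ (none in [4,6])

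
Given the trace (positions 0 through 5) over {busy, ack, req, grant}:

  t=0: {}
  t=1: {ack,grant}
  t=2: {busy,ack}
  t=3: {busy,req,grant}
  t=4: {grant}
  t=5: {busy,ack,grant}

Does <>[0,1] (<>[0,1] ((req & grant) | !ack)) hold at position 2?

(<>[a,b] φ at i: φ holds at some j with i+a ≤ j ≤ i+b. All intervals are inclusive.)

Yes

Check <>[0,1] ((req & grant) | !ack) at each j in [2,3]:
  j=2: holds (witness at 3)
  j=3: holds (witness at 3)
Found at j=2 → formula holds.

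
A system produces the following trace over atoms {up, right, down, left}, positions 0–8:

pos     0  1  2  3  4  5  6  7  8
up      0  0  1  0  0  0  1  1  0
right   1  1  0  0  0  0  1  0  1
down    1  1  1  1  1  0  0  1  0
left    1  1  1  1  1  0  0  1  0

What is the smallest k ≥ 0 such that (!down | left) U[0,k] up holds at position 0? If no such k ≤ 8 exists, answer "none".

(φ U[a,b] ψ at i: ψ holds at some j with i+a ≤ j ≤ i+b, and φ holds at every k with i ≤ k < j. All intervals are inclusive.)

2

Need earliest j ≥ 0 with up, and (!down | left) at every k in [0,j-1].
  j=0: rhs fails.
  j=1: rhs fails.
  j=2: rhs holds; lhs holds on [0,1]. k = 2.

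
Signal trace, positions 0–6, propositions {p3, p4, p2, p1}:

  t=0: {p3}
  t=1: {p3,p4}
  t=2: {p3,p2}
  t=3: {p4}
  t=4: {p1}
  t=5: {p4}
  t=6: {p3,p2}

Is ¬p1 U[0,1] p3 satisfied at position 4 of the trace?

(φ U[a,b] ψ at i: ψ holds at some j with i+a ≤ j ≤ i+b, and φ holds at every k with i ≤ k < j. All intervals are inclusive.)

Need some j in [4,5] with p3, and ¬p1 at every k in [4,j-1].
  j=4: p3 false.
  j=5: p3 false.
No j in the window works → until fails.

False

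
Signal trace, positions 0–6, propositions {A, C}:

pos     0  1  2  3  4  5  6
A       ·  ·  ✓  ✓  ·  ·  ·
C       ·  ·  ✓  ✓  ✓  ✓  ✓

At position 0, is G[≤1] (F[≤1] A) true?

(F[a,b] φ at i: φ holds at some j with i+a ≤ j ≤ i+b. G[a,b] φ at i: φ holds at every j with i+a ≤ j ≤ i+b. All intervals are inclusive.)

False

Check F[≤1] A at every j in [0,1]:
  j=0: fails (none in [0,1])
  j=1: holds (witness at 2)
Fails at j=0 → formula fails.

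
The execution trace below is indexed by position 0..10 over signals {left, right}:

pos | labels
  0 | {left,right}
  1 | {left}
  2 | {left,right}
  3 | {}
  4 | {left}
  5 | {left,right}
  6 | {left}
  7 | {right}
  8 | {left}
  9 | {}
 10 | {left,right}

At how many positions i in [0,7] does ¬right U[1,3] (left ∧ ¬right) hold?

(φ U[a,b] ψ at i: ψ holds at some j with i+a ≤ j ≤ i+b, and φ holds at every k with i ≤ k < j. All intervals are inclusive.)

Evaluate at each i in [0,7]:
  i=0: ✗ (lhs fails at k=0 before rhs at j=1)
  i=1: ✗ (lhs fails at k=2 before rhs at j=4)
  i=2: ✗ (lhs fails at k=2 before rhs at j=4)
  i=3: ✓ (rhs at j=4; lhs holds on [3,3])
  i=4: ✗ (lhs fails at k=5 before rhs at j=6)
  i=5: ✗ (lhs fails at k=5 before rhs at j=6)
  i=6: ✗ (lhs fails at k=7 before rhs at j=8)
  i=7: ✗ (lhs fails at k=7 before rhs at j=8)
Positions where it holds: {3} → 1.

1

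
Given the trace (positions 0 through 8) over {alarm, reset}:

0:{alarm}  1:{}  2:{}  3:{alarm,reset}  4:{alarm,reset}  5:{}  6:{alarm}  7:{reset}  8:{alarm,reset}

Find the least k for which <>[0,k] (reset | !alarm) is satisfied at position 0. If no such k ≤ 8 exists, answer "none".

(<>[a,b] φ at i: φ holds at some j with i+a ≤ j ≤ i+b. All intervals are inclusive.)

1

Scan j = 0,1,… for (reset | !alarm):
  j=0: fails
  j=1: holds
First hit at j=1, so smallest k = 1-0 = 1.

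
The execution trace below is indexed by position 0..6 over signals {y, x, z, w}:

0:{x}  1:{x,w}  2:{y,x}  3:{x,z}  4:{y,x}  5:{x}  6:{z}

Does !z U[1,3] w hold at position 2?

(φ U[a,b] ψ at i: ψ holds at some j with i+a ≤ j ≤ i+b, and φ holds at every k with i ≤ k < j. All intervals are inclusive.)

Does not hold

Need some j in [3,5] with w, and !z at every k in [2,j-1].
  j=3: w false.
  j=4: w false.
  j=5: w false.
No j in the window works → until fails.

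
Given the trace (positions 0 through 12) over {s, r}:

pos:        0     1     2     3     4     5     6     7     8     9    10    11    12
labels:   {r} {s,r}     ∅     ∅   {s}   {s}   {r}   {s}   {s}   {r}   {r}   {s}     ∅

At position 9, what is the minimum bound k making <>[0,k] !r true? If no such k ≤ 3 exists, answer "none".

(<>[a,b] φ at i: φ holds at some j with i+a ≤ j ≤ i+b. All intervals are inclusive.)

2

Scan j = 9,10,… for !r:
  j=9: fails
  j=10: fails
  j=11: holds
First hit at j=11, so smallest k = 11-9 = 2.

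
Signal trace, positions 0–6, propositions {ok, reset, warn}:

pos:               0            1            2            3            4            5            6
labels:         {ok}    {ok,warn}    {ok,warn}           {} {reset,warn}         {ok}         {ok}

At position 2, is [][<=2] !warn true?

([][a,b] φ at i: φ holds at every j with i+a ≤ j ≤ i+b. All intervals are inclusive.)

False

Check !warn at every j in [2,4]:
  j=2: false
  j=3: true
  j=4: false
Fails at j=2 → formula fails.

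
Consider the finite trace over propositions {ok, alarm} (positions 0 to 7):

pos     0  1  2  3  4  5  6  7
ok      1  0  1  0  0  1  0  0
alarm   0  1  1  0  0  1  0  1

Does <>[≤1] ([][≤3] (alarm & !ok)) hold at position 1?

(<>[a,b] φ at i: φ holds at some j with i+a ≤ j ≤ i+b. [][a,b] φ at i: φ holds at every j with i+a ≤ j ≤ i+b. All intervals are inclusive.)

False

Check [][≤3] (alarm & !ok) at each j in [1,2]:
  j=1: fails at 2
  j=2: fails at 2
No position in the window satisfies it → formula fails.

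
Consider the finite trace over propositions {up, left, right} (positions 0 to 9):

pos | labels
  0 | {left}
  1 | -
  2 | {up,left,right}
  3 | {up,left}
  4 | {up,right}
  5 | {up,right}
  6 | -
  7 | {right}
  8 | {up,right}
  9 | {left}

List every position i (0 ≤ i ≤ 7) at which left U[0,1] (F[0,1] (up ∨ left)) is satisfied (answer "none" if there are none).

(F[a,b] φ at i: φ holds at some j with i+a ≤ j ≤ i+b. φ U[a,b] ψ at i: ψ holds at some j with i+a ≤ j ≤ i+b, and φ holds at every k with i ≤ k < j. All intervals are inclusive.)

Evaluate at each i in [0,7]:
  i=0: ✓ (rhs at j=0)
  i=1: ✓ (rhs at j=1)
  i=2: ✓ (rhs at j=2)
  i=3: ✓ (rhs at j=3)
  i=4: ✓ (rhs at j=4)
  i=5: ✓ (rhs at j=5)
  i=6: ✗ (lhs fails at k=6 before rhs at j=7)
  i=7: ✓ (rhs at j=7)

0, 1, 2, 3, 4, 5, 7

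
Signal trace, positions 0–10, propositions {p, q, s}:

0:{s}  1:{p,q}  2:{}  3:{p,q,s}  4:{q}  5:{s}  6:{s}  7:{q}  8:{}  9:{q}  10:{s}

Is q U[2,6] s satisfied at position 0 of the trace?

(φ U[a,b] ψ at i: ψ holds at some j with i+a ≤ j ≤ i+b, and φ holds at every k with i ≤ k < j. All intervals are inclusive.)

Does not hold

Need some j in [2,6] with s, and q at every k in [0,j-1].
  j=2: s false.
  j=3: s holds, but q fails at k=0 → not this j.
  j=4: s false.
  j=5: s holds, but q fails at k=0 → not this j.
  j=6: s holds, but q fails at k=0 → not this j.
No j in the window works → until fails.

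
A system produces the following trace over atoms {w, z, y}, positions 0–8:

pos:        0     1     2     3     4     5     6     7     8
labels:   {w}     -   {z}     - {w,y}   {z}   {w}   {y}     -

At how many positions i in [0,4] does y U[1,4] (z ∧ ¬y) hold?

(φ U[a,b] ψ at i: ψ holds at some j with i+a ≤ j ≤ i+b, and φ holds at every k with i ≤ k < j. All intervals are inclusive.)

Evaluate at each i in [0,4]:
  i=0: ✗ (lhs fails at k=0 before rhs at j=2)
  i=1: ✗ (lhs fails at k=1 before rhs at j=2)
  i=2: ✗ (lhs fails at k=2 before rhs at j=5)
  i=3: ✗ (lhs fails at k=3 before rhs at j=5)
  i=4: ✓ (rhs at j=5; lhs holds on [4,4])
Positions where it holds: {4} → 1.

1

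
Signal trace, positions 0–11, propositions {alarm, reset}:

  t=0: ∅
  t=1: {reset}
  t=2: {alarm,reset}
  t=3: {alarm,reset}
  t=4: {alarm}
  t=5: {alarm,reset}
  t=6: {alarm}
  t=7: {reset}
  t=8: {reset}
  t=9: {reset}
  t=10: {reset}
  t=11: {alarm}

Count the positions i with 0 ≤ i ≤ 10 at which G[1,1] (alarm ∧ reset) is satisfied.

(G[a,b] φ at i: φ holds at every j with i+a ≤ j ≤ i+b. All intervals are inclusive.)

3

Evaluate at each i in [0,10]:
  i=0: ✗ (fails at j=1)
  i=1: ✓ (all of [2,2])
  i=2: ✓ (all of [3,3])
  i=3: ✗ (fails at j=4)
  i=4: ✓ (all of [5,5])
  i=5: ✗ (fails at j=6)
  i=6: ✗ (fails at j=7)
  i=7: ✗ (fails at j=8)
  i=8: ✗ (fails at j=9)
  i=9: ✗ (fails at j=10)
  i=10: ✗ (fails at j=11)
Positions where it holds: {1, 2, 4} → 3.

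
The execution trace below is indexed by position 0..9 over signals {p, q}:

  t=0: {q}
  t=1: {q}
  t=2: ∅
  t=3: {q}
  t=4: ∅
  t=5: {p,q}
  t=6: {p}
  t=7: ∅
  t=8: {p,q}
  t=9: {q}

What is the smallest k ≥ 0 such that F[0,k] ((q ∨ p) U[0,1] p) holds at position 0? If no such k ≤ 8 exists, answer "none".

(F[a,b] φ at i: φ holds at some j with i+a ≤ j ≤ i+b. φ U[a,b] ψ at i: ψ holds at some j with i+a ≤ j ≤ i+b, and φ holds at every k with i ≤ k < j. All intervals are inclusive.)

5

Scan j = 0,1,… for ((q ∨ p) U[0,1] p):
  j=0: fails
  j=1: fails
  j=2: fails
  j=3: fails
  j=4: fails
  j=5: holds
First hit at j=5, so smallest k = 5-0 = 5.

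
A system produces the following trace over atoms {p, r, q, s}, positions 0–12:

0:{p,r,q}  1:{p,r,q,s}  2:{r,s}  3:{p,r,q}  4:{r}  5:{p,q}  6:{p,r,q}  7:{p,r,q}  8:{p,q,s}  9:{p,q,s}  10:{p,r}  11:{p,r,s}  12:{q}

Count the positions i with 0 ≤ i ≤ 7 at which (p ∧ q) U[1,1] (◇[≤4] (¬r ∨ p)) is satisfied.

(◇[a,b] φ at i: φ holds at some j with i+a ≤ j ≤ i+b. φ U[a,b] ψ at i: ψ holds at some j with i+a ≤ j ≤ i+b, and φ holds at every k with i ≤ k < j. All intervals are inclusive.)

Evaluate at each i in [0,7]:
  i=0: ✓ (rhs at j=1; lhs holds on [0,0])
  i=1: ✓ (rhs at j=2; lhs holds on [1,1])
  i=2: ✗ (lhs fails at k=2 before rhs at j=3)
  i=3: ✓ (rhs at j=4; lhs holds on [3,3])
  i=4: ✗ (lhs fails at k=4 before rhs at j=5)
  i=5: ✓ (rhs at j=6; lhs holds on [5,5])
  i=6: ✓ (rhs at j=7; lhs holds on [6,6])
  i=7: ✓ (rhs at j=8; lhs holds on [7,7])
Positions where it holds: {0, 1, 3, 5, 6, 7} → 6.

6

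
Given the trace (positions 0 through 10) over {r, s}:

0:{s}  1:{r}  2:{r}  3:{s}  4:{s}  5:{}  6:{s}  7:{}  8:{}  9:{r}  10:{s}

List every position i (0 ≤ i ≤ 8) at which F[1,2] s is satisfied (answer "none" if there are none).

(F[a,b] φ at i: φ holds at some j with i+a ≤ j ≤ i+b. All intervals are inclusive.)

Evaluate at each i in [0,8]:
  i=0: ✗ (none in [1,2])
  i=1: ✓ (witness j=3)
  i=2: ✓ (witness j=3)
  i=3: ✓ (witness j=4)
  i=4: ✓ (witness j=6)
  i=5: ✓ (witness j=6)
  i=6: ✗ (none in [7,8])
  i=7: ✗ (none in [8,9])
  i=8: ✓ (witness j=10)

1, 2, 3, 4, 5, 8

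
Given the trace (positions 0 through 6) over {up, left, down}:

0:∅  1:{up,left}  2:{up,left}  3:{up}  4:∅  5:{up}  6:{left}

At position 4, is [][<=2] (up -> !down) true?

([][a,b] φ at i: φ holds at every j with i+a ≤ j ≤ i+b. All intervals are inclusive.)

Check (up -> !down) at every j in [4,6]:
  j=4: antecedent false → ✓
  j=5: antecedent true; consequent true → ✓
  j=6: antecedent false → ✓
All positions satisfy it → formula holds.

True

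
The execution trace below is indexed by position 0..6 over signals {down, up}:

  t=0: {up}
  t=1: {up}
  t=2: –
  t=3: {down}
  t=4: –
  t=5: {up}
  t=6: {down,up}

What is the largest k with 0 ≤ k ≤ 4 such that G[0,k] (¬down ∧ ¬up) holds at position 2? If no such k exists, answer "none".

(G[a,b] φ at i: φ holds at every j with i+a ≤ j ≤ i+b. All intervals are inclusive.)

0

(¬down ∧ ¬up) must hold from j=2 onward; find where it first fails.
  j=2: holds
  j=3: fails
Holds on [2,2], so largest k = 0.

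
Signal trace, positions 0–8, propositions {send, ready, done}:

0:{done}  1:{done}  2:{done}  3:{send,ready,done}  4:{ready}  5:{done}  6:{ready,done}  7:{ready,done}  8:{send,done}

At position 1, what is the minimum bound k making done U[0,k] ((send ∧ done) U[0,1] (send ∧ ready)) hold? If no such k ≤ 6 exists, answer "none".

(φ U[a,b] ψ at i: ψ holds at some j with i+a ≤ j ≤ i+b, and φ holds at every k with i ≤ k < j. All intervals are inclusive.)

Need earliest j ≥ 1 with ((send ∧ done) U[0,1] (send ∧ ready)), and done at every k in [1,j-1].
  j=1: rhs fails.
  j=2: rhs fails.
  j=3: rhs holds; lhs holds on [1,2]. k = 2.

2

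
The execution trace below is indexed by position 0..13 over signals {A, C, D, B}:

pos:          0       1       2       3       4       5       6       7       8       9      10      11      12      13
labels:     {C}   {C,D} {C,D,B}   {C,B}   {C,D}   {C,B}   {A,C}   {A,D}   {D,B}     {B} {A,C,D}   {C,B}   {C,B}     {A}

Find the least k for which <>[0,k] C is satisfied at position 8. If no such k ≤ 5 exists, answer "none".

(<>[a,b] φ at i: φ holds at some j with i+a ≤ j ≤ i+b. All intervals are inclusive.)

2

Scan j = 8,9,… for C:
  j=8: fails
  j=9: fails
  j=10: holds
First hit at j=10, so smallest k = 10-8 = 2.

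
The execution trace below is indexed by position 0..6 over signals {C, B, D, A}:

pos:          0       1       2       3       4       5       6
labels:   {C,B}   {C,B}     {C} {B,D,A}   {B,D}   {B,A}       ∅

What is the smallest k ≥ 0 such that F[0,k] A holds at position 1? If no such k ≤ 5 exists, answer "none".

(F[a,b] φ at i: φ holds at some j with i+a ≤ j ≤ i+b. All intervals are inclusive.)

2

Scan j = 1,2,… for A:
  j=1: fails
  j=2: fails
  j=3: holds
First hit at j=3, so smallest k = 3-1 = 2.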